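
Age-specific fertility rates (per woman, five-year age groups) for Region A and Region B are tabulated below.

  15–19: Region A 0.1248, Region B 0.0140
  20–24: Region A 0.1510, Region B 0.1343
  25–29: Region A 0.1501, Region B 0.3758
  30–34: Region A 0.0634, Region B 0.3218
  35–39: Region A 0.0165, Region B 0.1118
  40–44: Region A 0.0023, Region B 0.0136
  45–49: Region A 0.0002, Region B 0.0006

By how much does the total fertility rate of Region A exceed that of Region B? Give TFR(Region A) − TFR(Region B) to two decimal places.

-2.32

Region A:
  Sum of ASFRs = 0.1248 + 0.1510 + 0.1501 + 0.0634 + 0.0165 + 0.0023 + 0.0002 = 0.5083
  TFR = 5 × 0.5083 = 2.5415
Region B:
  Sum of ASFRs = 0.0140 + 0.1343 + 0.3758 + 0.3218 + 0.1118 + 0.0136 + 0.0006 = 0.9719
  TFR = 5 × 0.9719 = 4.8595
Difference = 2.5415 − 4.8595 = -2.318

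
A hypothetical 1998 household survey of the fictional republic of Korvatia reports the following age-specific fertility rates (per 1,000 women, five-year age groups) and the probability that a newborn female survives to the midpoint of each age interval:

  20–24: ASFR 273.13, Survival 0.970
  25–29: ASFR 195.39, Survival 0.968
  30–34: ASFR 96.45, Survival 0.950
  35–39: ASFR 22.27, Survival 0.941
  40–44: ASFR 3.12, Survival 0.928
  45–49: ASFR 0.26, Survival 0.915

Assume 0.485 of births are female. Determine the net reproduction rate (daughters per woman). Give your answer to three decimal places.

1.382

Proportion female at birth = 0.485.
Survival-weighted fertility by age (5·fₓ·Sₓ):
  20–24: 5 × 273.13/1000 × 0.970 = 1.32468
  25–29: 5 × 195.39/1000 × 0.968 = 0.94569
  30–34: 5 × 96.45/1000 × 0.950 = 0.45814
  35–39: 5 × 22.27/1000 × 0.941 = 0.10478
  40–44: 5 × 3.12/1000 × 0.928 = 0.01448
  45–49: 5 × 0.26/1000 × 0.915 = 0.00119
Sum = 2.84896
NRR = 0.485 × 2.84896 = 1.38175
With NRR above 1 the population is above replacement fertility.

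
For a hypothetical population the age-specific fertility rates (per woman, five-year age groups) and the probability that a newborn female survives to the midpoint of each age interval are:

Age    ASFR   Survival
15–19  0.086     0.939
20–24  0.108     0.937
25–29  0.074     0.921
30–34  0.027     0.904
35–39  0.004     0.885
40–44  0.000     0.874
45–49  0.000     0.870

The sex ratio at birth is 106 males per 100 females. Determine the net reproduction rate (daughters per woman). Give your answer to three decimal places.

Proportion female at birth = 100 / (100 + 106) = 0.48544.
Per-age-group product (5 × ASFR × survival probability):
  15–19: 5 × 0.086 × 0.939 = 0.40377
  20–24: 5 × 0.108 × 0.937 = 0.50598
  25–29: 5 × 0.074 × 0.921 = 0.34077
  30–34: 5 × 0.027 × 0.904 = 0.12204
  35–39: 5 × 0.004 × 0.885 = 0.01770
  40–44: 5 × 0.000 × 0.874 = 0.00000
  45–49: 5 × 0.000 × 0.870 = 0.00000
Sum = 1.39026
NRR = 0.48544 × 1.39026 = 0.67489

0.675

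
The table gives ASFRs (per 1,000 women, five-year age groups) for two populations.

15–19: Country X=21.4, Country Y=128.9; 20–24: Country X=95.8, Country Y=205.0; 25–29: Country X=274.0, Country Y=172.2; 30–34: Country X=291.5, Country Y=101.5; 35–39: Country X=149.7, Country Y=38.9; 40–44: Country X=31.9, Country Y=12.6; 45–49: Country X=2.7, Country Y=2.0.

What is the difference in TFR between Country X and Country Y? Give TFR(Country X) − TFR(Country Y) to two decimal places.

1.03

Country X:
  Sum of ASFRs = 21.4 + 95.8 + 274.0 + 291.5 + 149.7 + 31.9 + 2.7 = 867.0
  TFR = 5 × 867.0 / 1000 = 4.335
Country Y:
  Sum of ASFRs = 128.9 + 205.0 + 172.2 + 101.5 + 38.9 + 12.6 + 2.0 = 661.1
  TFR = 5 × 661.1 / 1000 = 3.3055
Difference = 4.335 − 3.3055 = 1.0295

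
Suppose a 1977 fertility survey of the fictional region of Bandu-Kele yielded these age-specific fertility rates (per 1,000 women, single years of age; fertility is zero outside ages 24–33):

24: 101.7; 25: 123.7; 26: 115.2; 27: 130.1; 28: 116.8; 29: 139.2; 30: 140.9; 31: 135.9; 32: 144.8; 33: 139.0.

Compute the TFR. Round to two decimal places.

Sum of ASFRs = 101.7 + 123.7 + 115.2 + 130.1 + 116.8 + 139.2 + 140.9 + 135.9 + 144.8 + 139.0 = 1287.3
TFR = 1287.3 / 1000 = 1.2873

1.29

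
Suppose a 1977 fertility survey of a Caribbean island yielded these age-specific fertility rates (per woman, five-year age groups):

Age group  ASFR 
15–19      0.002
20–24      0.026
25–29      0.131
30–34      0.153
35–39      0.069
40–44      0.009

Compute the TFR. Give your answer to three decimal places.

1.950

Sum of ASFRs = 0.002 + 0.026 + 0.131 + 0.153 + 0.069 + 0.009 = 0.390
TFR = 5 × 0.390 = 1.95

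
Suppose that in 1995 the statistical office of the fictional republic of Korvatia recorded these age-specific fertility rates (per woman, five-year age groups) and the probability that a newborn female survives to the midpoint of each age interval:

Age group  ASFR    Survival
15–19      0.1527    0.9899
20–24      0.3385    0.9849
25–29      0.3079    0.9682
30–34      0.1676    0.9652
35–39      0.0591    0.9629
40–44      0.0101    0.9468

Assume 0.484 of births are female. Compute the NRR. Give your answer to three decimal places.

Proportion female at birth = 0.484.
Per-age-group product (5 × ASFR × survival probability):
  15–19: 5 × 0.1527 × 0.9899 = 0.75579
  20–24: 5 × 0.3385 × 0.9849 = 1.66694
  25–29: 5 × 0.3079 × 0.9682 = 1.49054
  30–34: 5 × 0.1676 × 0.9652 = 0.80884
  35–39: 5 × 0.0591 × 0.9629 = 0.28454
  40–44: 5 × 0.0101 × 0.9468 = 0.04781
Sum = 5.05446
NRR = 0.484 × 5.05446 = 2.44636
With NRR above 1 the population is above replacement fertility.

2.446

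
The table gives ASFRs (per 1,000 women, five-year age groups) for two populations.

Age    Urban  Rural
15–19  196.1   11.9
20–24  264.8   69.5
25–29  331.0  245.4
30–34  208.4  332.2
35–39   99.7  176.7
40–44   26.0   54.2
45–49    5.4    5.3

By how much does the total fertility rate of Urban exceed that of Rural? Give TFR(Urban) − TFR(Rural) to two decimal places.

1.18

Urban:
  Sum of ASFRs = 196.1 + 264.8 + 331.0 + 208.4 + 99.7 + 26.0 + 5.4 = 1131.4
  TFR = 5 × 1131.4 / 1000 = 5.657
Rural:
  Sum of ASFRs = 11.9 + 69.5 + 245.4 + 332.2 + 176.7 + 54.2 + 5.3 = 895.2
  TFR = 5 × 895.2 / 1000 = 4.476
Difference = 5.657 − 4.476 = 1.181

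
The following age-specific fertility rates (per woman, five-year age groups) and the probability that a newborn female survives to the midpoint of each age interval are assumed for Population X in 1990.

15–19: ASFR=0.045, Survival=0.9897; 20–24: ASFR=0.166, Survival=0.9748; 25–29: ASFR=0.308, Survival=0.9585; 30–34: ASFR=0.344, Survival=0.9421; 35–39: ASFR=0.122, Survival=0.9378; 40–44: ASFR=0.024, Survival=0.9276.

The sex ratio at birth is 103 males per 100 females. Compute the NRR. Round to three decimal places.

2.370

Proportion female at birth = 100 / (100 + 103) = 0.49261.
Per-age-group product (5 × ASFR × survival probability):
  15–19: 5 × 0.045 × 0.9897 = 0.22268
  20–24: 5 × 0.166 × 0.9748 = 0.80908
  25–29: 5 × 0.308 × 0.9585 = 1.47609
  30–34: 5 × 0.344 × 0.9421 = 1.62041
  35–39: 5 × 0.122 × 0.9378 = 0.57206
  40–44: 5 × 0.024 × 0.9276 = 0.11131
Sum = 4.81163
NRR = 0.49261 × 4.81163 = 2.37026
An NRR exceeding 1 indicates intrinsic growth under these rates.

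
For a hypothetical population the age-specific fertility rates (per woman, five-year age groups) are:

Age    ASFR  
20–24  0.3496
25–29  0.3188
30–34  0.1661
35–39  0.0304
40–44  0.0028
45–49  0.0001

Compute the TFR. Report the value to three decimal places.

Sum of ASFRs = 0.3496 + 0.3188 + 0.1661 + 0.0304 + 0.0028 + 0.0001 = 0.8678
TFR = 5 × 0.8678 = 4.339

4.339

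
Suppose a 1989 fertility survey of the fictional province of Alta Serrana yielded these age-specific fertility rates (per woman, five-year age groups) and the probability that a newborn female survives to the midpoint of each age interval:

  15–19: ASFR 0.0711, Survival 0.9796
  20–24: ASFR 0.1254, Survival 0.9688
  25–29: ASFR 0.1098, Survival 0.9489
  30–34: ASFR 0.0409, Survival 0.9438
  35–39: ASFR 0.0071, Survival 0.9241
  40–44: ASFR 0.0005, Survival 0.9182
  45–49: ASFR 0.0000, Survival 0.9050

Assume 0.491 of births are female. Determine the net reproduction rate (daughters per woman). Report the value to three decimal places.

Proportion female at birth = 0.491.
Survival-weighted fertility by age (5·fₓ·Sₓ):
  15–19: 5 × 0.0711 × 0.9796 = 0.34825
  20–24: 5 × 0.1254 × 0.9688 = 0.60744
  25–29: 5 × 0.1098 × 0.9489 = 0.52095
  30–34: 5 × 0.0409 × 0.9438 = 0.19301
  35–39: 5 × 0.0071 × 0.9241 = 0.03281
  40–44: 5 × 0.0005 × 0.9182 = 0.00230
  45–49: 5 × 0.0000 × 0.9050 = 0.00000
Sum = 1.70476
NRR = 0.491 × 1.70476 = 0.83704
NRR < 1, so the cohort does not fully replace itself.

0.837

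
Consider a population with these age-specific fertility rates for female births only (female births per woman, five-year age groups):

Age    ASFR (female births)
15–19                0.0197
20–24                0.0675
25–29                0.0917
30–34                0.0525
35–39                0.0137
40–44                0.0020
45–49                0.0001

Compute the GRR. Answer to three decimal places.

1.236

Sum of female ASFRs = 0.0197 + 0.0675 + 0.0917 + 0.0525 + 0.0137 + 0.0020 + 0.0001 = 0.2472
GRR = 5 × 0.2472 = 1.236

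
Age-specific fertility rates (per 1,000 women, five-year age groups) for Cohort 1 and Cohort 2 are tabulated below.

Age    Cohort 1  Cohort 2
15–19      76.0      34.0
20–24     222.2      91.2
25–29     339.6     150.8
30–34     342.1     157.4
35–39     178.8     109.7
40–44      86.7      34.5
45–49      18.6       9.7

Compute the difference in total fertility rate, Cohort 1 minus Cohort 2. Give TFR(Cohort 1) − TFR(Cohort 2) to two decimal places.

Cohort 1:
  Sum of ASFRs = 76.0 + 222.2 + 339.6 + 342.1 + 178.8 + 86.7 + 18.6 = 1264.0
  TFR = 5 × 1264.0 / 1000 = 6.32
Cohort 2:
  Sum of ASFRs = 34.0 + 91.2 + 150.8 + 157.4 + 109.7 + 34.5 + 9.7 = 587.3
  TFR = 5 × 587.3 / 1000 = 2.9365
Difference = 6.32 − 2.9365 = 3.3835

3.38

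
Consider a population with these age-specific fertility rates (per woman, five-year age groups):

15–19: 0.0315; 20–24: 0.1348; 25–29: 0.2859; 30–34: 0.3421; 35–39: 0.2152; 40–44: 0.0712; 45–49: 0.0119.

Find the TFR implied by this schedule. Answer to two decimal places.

5.46

Sum of ASFRs = 0.0315 + 0.1348 + 0.2859 + 0.3421 + 0.2152 + 0.0712 + 0.0119 = 1.0926
TFR = 5 × 1.0926 = 5.463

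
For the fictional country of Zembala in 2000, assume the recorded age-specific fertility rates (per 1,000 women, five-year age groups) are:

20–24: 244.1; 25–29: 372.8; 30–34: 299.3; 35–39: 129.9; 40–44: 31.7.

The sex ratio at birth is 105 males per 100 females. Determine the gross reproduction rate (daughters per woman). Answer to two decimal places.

2.63

Proportion female at birth = 100 / (100 + 105) = 0.48780.
Sum of ASFRs = 244.1 + 372.8 + 299.3 + 129.9 + 31.7 = 1077.8
TFR = 5 × 1077.8 / 1000 = 5.389
GRR = 0.48780 × 5.389 = 2.62875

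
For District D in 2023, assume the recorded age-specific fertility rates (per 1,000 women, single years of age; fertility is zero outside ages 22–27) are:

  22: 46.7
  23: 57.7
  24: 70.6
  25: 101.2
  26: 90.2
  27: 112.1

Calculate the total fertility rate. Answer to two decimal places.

0.48

Sum of ASFRs = 46.7 + 57.7 + 70.6 + 101.2 + 90.2 + 112.1 = 478.5
TFR = 478.5 / 1000 = 0.4785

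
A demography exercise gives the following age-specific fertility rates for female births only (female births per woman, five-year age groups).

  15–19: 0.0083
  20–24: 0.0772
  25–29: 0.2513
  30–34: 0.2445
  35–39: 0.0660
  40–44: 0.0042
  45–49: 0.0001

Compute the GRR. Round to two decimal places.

3.26

Sum of female ASFRs = 0.0083 + 0.0772 + 0.2513 + 0.2445 + 0.0660 + 0.0042 + 0.0001 = 0.6516
GRR = 5 × 0.6516 = 3.258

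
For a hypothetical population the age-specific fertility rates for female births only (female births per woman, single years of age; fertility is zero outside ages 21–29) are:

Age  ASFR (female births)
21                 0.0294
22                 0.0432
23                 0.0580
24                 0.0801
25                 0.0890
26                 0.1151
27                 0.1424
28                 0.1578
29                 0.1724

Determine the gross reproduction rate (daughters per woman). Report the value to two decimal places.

Sum of female ASFRs = 0.0294 + 0.0432 + 0.0580 + 0.0801 + 0.0890 + 0.1151 + 0.1424 + 0.1578 + 0.1724 = 0.8874
GRR = 0.8874

0.89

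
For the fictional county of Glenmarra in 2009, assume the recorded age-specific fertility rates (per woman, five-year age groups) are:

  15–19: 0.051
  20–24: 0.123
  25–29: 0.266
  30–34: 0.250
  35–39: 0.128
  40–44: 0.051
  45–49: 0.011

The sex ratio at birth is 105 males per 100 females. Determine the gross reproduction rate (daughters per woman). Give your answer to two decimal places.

2.15

Proportion female at birth = 100 / (100 + 105) = 0.48780.
Sum of ASFRs = 0.051 + 0.123 + 0.266 + 0.250 + 0.128 + 0.051 + 0.011 = 0.880
TFR = 5 × 0.880 = 4.4
GRR = 0.48780 × 4.4 = 2.14632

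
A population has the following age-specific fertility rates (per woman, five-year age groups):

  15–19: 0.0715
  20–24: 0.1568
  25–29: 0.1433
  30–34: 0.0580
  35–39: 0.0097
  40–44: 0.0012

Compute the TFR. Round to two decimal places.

2.20

Sum of ASFRs = 0.0715 + 0.1568 + 0.1433 + 0.0580 + 0.0097 + 0.0012 = 0.4405
TFR = 5 × 0.4405 = 2.2025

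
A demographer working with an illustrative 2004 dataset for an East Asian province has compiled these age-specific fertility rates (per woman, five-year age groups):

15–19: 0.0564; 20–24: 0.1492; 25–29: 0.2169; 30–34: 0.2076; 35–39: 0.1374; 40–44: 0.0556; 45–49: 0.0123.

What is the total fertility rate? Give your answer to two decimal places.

4.18

Sum of ASFRs = 0.0564 + 0.1492 + 0.2169 + 0.2076 + 0.1374 + 0.0556 + 0.0123 = 0.8354
TFR = 5 × 0.8354 = 4.177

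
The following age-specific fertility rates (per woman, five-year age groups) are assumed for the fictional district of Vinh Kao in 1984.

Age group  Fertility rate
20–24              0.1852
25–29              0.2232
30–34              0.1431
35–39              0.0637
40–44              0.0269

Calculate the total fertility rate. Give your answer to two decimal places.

3.21

Sum of ASFRs = 0.1852 + 0.2232 + 0.1431 + 0.0637 + 0.0269 = 0.6421
TFR = 5 × 0.6421 = 3.2105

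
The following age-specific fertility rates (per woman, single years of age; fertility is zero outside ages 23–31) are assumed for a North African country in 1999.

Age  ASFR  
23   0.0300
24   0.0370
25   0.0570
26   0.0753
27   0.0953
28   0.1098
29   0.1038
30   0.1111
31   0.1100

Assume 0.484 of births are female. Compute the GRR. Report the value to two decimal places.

0.35

Proportion female at birth = 0.484.
Sum of ASFRs = 0.0300 + 0.0370 + 0.0570 + 0.0753 + 0.0953 + 0.1098 + 0.1038 + 0.1111 + 0.1100 = 0.7293
TFR = 0.7293
GRR = 0.484 × 0.7293 = 0.35298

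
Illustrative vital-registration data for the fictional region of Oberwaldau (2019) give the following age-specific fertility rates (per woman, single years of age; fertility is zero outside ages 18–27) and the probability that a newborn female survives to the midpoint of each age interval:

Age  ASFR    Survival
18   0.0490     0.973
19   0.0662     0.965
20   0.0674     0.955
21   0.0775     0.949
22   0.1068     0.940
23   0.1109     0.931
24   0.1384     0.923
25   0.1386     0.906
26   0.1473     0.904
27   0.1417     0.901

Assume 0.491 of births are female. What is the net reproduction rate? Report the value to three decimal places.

0.475

Proportion female at birth = 0.491.
Per-age-group product (1 × ASFR × survival probability):
  18: 1 × 0.0490 × 0.973 = 0.04768
  19: 1 × 0.0662 × 0.965 = 0.06388
  20: 1 × 0.0674 × 0.955 = 0.06437
  21: 1 × 0.0775 × 0.949 = 0.07355
  22: 1 × 0.1068 × 0.940 = 0.10039
  23: 1 × 0.1109 × 0.931 = 0.10325
  24: 1 × 0.1384 × 0.923 = 0.12774
  25: 1 × 0.1386 × 0.906 = 0.12557
  26: 1 × 0.1473 × 0.904 = 0.13316
  27: 1 × 0.1417 × 0.901 = 0.12767
Sum = 0.96726
NRR = 0.491 × 0.96726 = 0.47492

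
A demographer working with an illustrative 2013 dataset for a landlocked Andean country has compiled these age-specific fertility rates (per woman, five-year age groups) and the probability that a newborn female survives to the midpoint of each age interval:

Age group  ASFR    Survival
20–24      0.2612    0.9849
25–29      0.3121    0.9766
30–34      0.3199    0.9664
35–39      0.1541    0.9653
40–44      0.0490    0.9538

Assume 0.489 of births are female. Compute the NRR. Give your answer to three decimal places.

Proportion female at birth = 0.489.
Survival-weighted fertility by age (5·fₓ·Sₓ):
  20–24: 5 × 0.2612 × 0.9849 = 1.28628
  25–29: 5 × 0.3121 × 0.9766 = 1.52398
  30–34: 5 × 0.3199 × 0.9664 = 1.54576
  35–39: 5 × 0.1541 × 0.9653 = 0.74376
  40–44: 5 × 0.0490 × 0.9538 = 0.23368
Sum = 5.33346
NRR = 0.489 × 5.33346 = 2.60806
An NRR exceeding 1 indicates intrinsic growth under these rates.

2.608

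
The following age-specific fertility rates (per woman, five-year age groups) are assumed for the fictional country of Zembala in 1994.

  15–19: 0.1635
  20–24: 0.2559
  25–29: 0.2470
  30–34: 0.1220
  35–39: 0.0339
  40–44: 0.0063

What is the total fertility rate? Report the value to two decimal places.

4.14

Sum of ASFRs = 0.1635 + 0.2559 + 0.2470 + 0.1220 + 0.0339 + 0.0063 = 0.8286
TFR = 5 × 0.8286 = 4.143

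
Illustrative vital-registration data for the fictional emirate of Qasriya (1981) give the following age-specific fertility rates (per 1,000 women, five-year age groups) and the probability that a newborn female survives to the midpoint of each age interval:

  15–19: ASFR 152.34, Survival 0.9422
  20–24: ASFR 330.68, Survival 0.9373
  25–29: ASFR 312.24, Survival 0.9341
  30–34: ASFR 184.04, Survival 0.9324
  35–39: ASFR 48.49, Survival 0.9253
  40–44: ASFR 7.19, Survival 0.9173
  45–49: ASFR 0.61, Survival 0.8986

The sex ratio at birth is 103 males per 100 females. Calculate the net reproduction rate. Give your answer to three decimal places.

2.386

Proportion female at birth = 100 / (100 + 103) = 0.49261.
Survival-weighted fertility by age (5·fₓ·Sₓ):
  15–19: 5 × 152.34/1000 × 0.9422 = 0.71767
  20–24: 5 × 330.68/1000 × 0.9373 = 1.54973
  25–29: 5 × 312.24/1000 × 0.9341 = 1.45832
  30–34: 5 × 184.04/1000 × 0.9324 = 0.85799
  35–39: 5 × 48.49/1000 × 0.9253 = 0.22434
  40–44: 5 × 7.19/1000 × 0.9173 = 0.03298
  45–49: 5 × 0.61/1000 × 0.8986 = 0.00274
Sum = 4.84377
NRR = 0.49261 × 4.84377 = 2.38609
With NRR above 1 the population is above replacement fertility.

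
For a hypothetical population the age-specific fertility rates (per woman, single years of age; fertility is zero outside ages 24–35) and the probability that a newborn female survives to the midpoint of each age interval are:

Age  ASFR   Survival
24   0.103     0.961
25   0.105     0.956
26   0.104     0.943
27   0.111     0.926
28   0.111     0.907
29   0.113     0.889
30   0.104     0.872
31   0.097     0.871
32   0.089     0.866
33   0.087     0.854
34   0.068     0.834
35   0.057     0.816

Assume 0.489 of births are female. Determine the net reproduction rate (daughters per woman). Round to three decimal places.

0.504

Proportion female at birth = 0.489.
Each age group contributes 1 × ASFR × survival:
  24: 1 × 0.103 × 0.961 = 0.09898
  25: 1 × 0.105 × 0.956 = 0.10038
  26: 1 × 0.104 × 0.943 = 0.09807
  27: 1 × 0.111 × 0.926 = 0.10279
  28: 1 × 0.111 × 0.907 = 0.10068
  29: 1 × 0.113 × 0.889 = 0.10046
  30: 1 × 0.104 × 0.872 = 0.09069
  31: 1 × 0.097 × 0.871 = 0.08449
  32: 1 × 0.089 × 0.866 = 0.07707
  33: 1 × 0.087 × 0.854 = 0.07430
  34: 1 × 0.068 × 0.834 = 0.05671
  35: 1 × 0.057 × 0.816 = 0.04651
Sum = 1.03113
NRR = 0.489 × 1.03113 = 0.50422
NRR < 1, so the cohort does not fully replace itself.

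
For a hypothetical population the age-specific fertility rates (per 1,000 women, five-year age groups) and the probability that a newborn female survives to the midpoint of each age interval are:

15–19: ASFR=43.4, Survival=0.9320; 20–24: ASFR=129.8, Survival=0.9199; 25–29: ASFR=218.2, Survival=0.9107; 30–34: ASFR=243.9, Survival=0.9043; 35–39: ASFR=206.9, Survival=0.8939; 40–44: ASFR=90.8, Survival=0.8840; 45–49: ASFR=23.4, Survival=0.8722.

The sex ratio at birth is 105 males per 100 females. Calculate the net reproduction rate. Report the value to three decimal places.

Proportion female at birth = 100 / (100 + 105) = 0.48780.
Survival-weighted fertility by age (5·fₓ·Sₓ):
  15–19: 5 × 43.4/1000 × 0.9320 = 0.20224
  20–24: 5 × 129.8/1000 × 0.9199 = 0.59702
  25–29: 5 × 218.2/1000 × 0.9107 = 0.99357
  30–34: 5 × 243.9/1000 × 0.9043 = 1.10279
  35–39: 5 × 206.9/1000 × 0.8939 = 0.92474
  40–44: 5 × 90.8/1000 × 0.8840 = 0.40134
  45–49: 5 × 23.4/1000 × 0.8722 = 0.10205
Sum = 4.32375
NRR = 0.48780 × 4.32375 = 2.10913
NRR > 1, so each generation more than replaces itself.

2.109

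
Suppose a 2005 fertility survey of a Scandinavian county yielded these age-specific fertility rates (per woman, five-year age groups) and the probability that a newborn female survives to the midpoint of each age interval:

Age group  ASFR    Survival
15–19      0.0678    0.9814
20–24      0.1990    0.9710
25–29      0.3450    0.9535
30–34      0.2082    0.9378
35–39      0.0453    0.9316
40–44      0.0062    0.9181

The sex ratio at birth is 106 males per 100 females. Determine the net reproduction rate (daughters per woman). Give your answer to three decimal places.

Proportion female at birth = 100 / (100 + 106) = 0.48544.
Survival-weighted fertility by age (5·fₓ·Sₓ):
  15–19: 5 × 0.0678 × 0.9814 = 0.33269
  20–24: 5 × 0.1990 × 0.9710 = 0.96615
  25–29: 5 × 0.3450 × 0.9535 = 1.64479
  30–34: 5 × 0.2082 × 0.9378 = 0.97625
  35–39: 5 × 0.0453 × 0.9316 = 0.21101
  40–44: 5 × 0.0062 × 0.9181 = 0.02846
Sum = 4.15935
NRR = 0.48544 × 4.15935 = 2.01911

2.019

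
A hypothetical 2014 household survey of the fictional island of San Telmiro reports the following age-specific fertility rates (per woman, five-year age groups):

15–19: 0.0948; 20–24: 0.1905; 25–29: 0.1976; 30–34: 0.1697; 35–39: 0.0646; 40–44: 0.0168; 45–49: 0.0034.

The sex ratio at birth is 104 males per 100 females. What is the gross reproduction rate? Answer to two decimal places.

1.81

Proportion female at birth = 100 / (100 + 104) = 0.49020.
Sum of ASFRs = 0.0948 + 0.1905 + 0.1976 + 0.1697 + 0.0646 + 0.0168 + 0.0034 = 0.7374
TFR = 5 × 0.7374 = 3.687
GRR = 0.49020 × 3.687 = 1.80737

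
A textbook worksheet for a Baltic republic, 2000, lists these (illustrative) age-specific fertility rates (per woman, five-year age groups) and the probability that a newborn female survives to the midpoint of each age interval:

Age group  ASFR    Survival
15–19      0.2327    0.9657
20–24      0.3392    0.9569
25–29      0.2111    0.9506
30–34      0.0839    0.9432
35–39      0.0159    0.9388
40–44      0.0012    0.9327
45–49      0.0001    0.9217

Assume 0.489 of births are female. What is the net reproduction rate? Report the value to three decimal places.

2.067

Proportion female at birth = 0.489.
Survival-weighted fertility by age (5·fₓ·Sₓ):
  15–19: 5 × 0.2327 × 0.9657 = 1.12359
  20–24: 5 × 0.3392 × 0.9569 = 1.62290
  25–29: 5 × 0.2111 × 0.9506 = 1.00336
  30–34: 5 × 0.0839 × 0.9432 = 0.39567
  35–39: 5 × 0.0159 × 0.9388 = 0.07463
  40–44: 5 × 0.0012 × 0.9327 = 0.00560
  45–49: 5 × 0.0001 × 0.9217 = 0.00046
Sum = 4.22621
NRR = 0.489 × 4.22621 = 2.06662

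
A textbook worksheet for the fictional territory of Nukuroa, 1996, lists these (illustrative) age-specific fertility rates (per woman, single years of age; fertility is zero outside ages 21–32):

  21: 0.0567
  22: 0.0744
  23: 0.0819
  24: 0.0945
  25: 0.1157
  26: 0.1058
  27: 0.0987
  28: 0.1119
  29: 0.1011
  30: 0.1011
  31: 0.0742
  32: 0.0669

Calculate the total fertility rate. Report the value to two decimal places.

1.08

Sum of ASFRs = 0.0567 + 0.0744 + 0.0819 + 0.0945 + 0.1157 + 0.1058 + 0.0987 + 0.1119 + 0.1011 + 0.1011 + 0.0742 + 0.0669 = 1.0829
TFR = 1.0829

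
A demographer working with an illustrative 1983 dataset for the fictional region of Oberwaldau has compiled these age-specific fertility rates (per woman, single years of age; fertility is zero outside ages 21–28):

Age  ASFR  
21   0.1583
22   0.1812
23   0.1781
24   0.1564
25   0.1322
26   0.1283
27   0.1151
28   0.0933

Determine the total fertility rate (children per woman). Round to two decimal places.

Sum of ASFRs = 0.1583 + 0.1812 + 0.1781 + 0.1564 + 0.1322 + 0.1283 + 0.1151 + 0.0933 = 1.1429
TFR = 1.1429

1.14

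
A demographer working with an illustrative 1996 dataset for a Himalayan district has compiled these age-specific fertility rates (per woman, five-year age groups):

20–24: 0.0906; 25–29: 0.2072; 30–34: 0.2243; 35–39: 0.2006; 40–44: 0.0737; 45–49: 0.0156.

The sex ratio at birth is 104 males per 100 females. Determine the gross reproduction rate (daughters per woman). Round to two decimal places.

Proportion female at birth = 100 / (100 + 104) = 0.49020.
Sum of ASFRs = 0.0906 + 0.2072 + 0.2243 + 0.2006 + 0.0737 + 0.0156 = 0.8120
TFR = 5 × 0.8120 = 4.06
GRR = 0.49020 × 4.06 = 1.99021

1.99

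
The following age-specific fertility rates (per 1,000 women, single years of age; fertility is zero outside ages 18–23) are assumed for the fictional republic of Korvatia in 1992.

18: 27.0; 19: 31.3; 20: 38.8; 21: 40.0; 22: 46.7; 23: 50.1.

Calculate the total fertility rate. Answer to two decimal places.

Sum of ASFRs = 27.0 + 31.3 + 38.8 + 40.0 + 46.7 + 50.1 = 233.9
TFR = 233.9 / 1000 = 0.2339

0.23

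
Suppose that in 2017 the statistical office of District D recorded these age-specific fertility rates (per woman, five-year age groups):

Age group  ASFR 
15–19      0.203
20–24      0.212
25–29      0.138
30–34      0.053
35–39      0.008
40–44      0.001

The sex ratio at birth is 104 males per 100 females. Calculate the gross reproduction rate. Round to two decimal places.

Proportion female at birth = 100 / (100 + 104) = 0.49020.
Sum of ASFRs = 0.203 + 0.212 + 0.138 + 0.053 + 0.008 + 0.001 = 0.615
TFR = 5 × 0.615 = 3.075
GRR = 0.49020 × 3.075 = 1.50737

1.51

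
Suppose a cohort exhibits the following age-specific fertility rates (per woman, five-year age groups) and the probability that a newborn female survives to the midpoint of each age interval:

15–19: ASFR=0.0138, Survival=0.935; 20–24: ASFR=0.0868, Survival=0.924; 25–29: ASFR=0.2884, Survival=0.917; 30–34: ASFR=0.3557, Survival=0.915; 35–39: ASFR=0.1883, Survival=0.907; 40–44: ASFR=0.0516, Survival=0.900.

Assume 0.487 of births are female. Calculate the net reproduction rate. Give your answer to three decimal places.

2.192

Proportion female at birth = 0.487.
Survival-weighted fertility by age (5·fₓ·Sₓ):
  15–19: 5 × 0.0138 × 0.935 = 0.06452
  20–24: 5 × 0.0868 × 0.924 = 0.40102
  25–29: 5 × 0.2884 × 0.917 = 1.32231
  30–34: 5 × 0.3557 × 0.915 = 1.62733
  35–39: 5 × 0.1883 × 0.907 = 0.85394
  40–44: 5 × 0.0516 × 0.900 = 0.23220
Sum = 4.50132
NRR = 0.487 × 4.50132 = 2.19214
An NRR exceeding 1 indicates intrinsic growth under these rates.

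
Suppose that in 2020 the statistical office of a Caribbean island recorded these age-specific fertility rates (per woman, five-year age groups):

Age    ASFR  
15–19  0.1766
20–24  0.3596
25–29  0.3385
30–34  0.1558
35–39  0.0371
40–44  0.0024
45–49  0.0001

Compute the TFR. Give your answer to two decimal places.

Sum of ASFRs = 0.1766 + 0.3596 + 0.3385 + 0.1558 + 0.0371 + 0.0024 + 0.0001 = 1.0701
TFR = 5 × 1.0701 = 5.3505

5.35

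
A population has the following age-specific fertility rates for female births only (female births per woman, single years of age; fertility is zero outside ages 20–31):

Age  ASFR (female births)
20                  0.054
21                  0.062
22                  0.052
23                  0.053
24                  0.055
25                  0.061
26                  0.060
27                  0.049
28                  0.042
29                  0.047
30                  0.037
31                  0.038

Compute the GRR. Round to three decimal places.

Sum of female ASFRs = 0.054 + 0.062 + 0.052 + 0.053 + 0.055 + 0.061 + 0.060 + 0.049 + 0.042 + 0.047 + 0.037 + 0.038 = 0.610
GRR = 0.61

0.610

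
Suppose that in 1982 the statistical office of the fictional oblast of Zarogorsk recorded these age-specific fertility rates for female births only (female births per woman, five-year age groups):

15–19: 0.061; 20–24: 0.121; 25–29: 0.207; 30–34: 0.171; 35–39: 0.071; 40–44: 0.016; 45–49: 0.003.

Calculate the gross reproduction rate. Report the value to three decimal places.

3.250

Sum of female ASFRs = 0.061 + 0.121 + 0.207 + 0.171 + 0.071 + 0.016 + 0.003 = 0.650
GRR = 5 × 0.650 = 3.25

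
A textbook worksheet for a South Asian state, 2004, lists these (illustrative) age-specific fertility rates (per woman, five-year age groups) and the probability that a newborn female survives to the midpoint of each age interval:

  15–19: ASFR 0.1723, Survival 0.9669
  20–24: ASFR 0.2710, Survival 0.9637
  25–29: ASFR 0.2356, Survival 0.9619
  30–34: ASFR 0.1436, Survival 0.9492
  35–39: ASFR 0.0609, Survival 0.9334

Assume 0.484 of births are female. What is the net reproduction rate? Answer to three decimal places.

2.051

Proportion female at birth = 0.484.
Survival-weighted fertility by age (5·fₓ·Sₓ):
  15–19: 5 × 0.1723 × 0.9669 = 0.83298
  20–24: 5 × 0.2710 × 0.9637 = 1.30581
  25–29: 5 × 0.2356 × 0.9619 = 1.13312
  30–34: 5 × 0.1436 × 0.9492 = 0.68153
  35–39: 5 × 0.0609 × 0.9334 = 0.28422
Sum = 4.23766
NRR = 0.484 × 4.23766 = 2.05103
An NRR exceeding 1 indicates intrinsic growth under these rates.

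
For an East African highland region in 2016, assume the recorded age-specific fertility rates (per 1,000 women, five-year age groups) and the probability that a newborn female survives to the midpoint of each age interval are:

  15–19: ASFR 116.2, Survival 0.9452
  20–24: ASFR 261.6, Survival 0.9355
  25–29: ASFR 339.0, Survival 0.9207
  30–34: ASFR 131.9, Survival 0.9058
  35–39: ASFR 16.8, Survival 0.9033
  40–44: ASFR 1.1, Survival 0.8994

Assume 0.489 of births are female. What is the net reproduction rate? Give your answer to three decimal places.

Proportion female at birth = 0.489.
Weighting each age-specific rate by interval width and survival:
  15–19: 5 × 116.2/1000 × 0.9452 = 0.54916
  20–24: 5 × 261.6/1000 × 0.9355 = 1.22363
  25–29: 5 × 339.0/1000 × 0.9207 = 1.56059
  30–34: 5 × 131.9/1000 × 0.9058 = 0.59738
  35–39: 5 × 16.8/1000 × 0.9033 = 0.07588
  40–44: 5 × 1.1/1000 × 0.8994 = 0.00495
Sum = 4.01159
NRR = 0.489 × 4.01159 = 1.96167
With NRR above 1 the population is above replacement fertility.

1.962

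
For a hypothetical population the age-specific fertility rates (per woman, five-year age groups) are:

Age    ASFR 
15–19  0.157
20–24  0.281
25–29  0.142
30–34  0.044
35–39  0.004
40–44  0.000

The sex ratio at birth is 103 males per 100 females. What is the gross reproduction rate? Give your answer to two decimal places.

1.55

Proportion female at birth = 100 / (100 + 103) = 0.49261.
Sum of ASFRs = 0.157 + 0.281 + 0.142 + 0.044 + 0.004 + 0.000 = 0.628
TFR = 5 × 0.628 = 3.14
GRR = 0.49261 × 3.14 = 1.54680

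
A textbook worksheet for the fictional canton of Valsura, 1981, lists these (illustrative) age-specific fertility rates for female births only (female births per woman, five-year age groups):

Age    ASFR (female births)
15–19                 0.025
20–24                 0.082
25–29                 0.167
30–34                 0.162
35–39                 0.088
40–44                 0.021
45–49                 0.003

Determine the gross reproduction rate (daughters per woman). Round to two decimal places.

Sum of female ASFRs = 0.025 + 0.082 + 0.167 + 0.162 + 0.088 + 0.021 + 0.003 = 0.548
GRR = 5 × 0.548 = 2.74

2.74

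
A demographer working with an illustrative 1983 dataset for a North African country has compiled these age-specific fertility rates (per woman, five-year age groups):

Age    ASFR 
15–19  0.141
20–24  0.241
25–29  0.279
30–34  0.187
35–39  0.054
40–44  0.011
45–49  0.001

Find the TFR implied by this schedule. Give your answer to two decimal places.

4.57

Sum of ASFRs = 0.141 + 0.241 + 0.279 + 0.187 + 0.054 + 0.011 + 0.001 = 0.914
TFR = 5 × 0.914 = 4.57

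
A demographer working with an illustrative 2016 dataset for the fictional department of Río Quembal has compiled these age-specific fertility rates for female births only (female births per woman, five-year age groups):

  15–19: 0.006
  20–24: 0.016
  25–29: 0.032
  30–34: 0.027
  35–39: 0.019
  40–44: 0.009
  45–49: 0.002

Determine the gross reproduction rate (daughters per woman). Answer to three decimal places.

0.555

Sum of female ASFRs = 0.006 + 0.016 + 0.032 + 0.027 + 0.019 + 0.009 + 0.002 = 0.111
GRR = 5 × 0.111 = 0.555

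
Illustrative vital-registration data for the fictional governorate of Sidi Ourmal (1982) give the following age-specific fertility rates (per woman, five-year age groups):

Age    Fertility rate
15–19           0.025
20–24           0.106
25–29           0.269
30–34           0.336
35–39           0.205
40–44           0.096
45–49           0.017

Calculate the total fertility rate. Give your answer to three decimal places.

5.270

Sum of ASFRs = 0.025 + 0.106 + 0.269 + 0.336 + 0.205 + 0.096 + 0.017 = 1.054
TFR = 5 × 1.054 = 5.27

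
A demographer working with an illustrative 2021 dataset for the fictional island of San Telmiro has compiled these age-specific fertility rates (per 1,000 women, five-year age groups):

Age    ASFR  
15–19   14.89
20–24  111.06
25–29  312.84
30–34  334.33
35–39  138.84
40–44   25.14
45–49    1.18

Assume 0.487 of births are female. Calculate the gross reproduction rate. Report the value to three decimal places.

Proportion female at birth = 0.487.
Sum of ASFRs = 14.89 + 111.06 + 312.84 + 334.33 + 138.84 + 25.14 + 1.18 = 938.28
TFR = 5 × 938.28 / 1000 = 4.6914
GRR = 0.487 × 4.6914 = 2.28471

2.285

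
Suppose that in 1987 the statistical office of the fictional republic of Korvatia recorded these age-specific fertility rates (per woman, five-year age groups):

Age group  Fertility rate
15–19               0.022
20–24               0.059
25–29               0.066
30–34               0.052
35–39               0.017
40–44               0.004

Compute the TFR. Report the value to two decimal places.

1.10

Sum of ASFRs = 0.022 + 0.059 + 0.066 + 0.052 + 0.017 + 0.004 = 0.220
TFR = 5 × 0.220 = 1.1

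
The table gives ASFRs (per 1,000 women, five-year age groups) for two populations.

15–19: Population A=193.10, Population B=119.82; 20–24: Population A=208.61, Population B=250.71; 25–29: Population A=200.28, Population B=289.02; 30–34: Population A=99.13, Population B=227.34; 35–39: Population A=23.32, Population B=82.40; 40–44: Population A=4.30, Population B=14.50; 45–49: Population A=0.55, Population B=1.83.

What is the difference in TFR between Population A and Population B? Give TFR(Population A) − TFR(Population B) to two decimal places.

Population A:
  Sum of ASFRs = 193.10 + 208.61 + 200.28 + 99.13 + 23.32 + 4.30 + 0.55 = 729.29
  TFR = 5 × 729.29 / 1000 = 3.64645
Population B:
  Sum of ASFRs = 119.82 + 250.71 + 289.02 + 227.34 + 82.40 + 14.50 + 1.83 = 985.62
  TFR = 5 × 985.62 / 1000 = 4.9281
Difference = 3.64645 − 4.9281 = -1.28165

-1.28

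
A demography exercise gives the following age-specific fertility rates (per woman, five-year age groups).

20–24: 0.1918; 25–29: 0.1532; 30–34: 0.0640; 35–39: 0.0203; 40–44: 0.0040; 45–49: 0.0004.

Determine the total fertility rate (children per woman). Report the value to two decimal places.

2.17

Sum of ASFRs = 0.1918 + 0.1532 + 0.0640 + 0.0203 + 0.0040 + 0.0004 = 0.4337
TFR = 5 × 0.4337 = 2.1685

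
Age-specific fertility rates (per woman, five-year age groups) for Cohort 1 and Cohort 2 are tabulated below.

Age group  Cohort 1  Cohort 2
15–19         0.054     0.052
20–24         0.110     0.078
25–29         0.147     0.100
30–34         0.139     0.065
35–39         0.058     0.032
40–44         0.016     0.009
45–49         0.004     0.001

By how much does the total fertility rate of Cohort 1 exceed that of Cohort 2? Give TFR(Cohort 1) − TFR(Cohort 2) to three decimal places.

Cohort 1:
  Sum of ASFRs = 0.054 + 0.110 + 0.147 + 0.139 + 0.058 + 0.016 + 0.004 = 0.528
  TFR = 5 × 0.528 = 2.64
Cohort 2:
  Sum of ASFRs = 0.052 + 0.078 + 0.100 + 0.065 + 0.032 + 0.009 + 0.001 = 0.337
  TFR = 5 × 0.337 = 1.685
Difference = 2.64 − 1.685 = 0.955

0.955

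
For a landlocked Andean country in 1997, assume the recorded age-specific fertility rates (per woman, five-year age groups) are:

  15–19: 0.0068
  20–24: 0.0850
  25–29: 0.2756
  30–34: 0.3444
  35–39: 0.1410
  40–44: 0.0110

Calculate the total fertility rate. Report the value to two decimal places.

Sum of ASFRs = 0.0068 + 0.0850 + 0.2756 + 0.3444 + 0.1410 + 0.0110 = 0.8638
TFR = 5 × 0.8638 = 4.319

4.32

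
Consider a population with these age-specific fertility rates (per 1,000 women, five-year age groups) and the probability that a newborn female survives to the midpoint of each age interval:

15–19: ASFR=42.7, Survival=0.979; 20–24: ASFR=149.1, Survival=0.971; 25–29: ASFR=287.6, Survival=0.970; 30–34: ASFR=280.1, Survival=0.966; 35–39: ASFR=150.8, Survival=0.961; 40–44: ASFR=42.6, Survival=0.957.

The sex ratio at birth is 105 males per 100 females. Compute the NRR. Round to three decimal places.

2.248

Proportion female at birth = 100 / (100 + 105) = 0.48780.
Survival-weighted fertility by age (5·fₓ·Sₓ):
  15–19: 5 × 42.7/1000 × 0.979 = 0.20902
  20–24: 5 × 149.1/1000 × 0.971 = 0.72388
  25–29: 5 × 287.6/1000 × 0.970 = 1.39486
  30–34: 5 × 280.1/1000 × 0.966 = 1.35288
  35–39: 5 × 150.8/1000 × 0.961 = 0.72459
  40–44: 5 × 42.6/1000 × 0.957 = 0.20384
Sum = 4.60907
NRR = 0.48780 × 4.60907 = 2.24830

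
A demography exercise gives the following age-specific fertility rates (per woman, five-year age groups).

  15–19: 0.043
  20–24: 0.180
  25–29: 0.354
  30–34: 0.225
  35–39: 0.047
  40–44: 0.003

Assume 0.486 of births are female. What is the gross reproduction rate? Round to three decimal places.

Proportion female at birth = 0.486.
Sum of ASFRs = 0.043 + 0.180 + 0.354 + 0.225 + 0.047 + 0.003 = 0.852
TFR = 5 × 0.852 = 4.26
GRR = 0.486 × 4.26 = 2.07036

2.070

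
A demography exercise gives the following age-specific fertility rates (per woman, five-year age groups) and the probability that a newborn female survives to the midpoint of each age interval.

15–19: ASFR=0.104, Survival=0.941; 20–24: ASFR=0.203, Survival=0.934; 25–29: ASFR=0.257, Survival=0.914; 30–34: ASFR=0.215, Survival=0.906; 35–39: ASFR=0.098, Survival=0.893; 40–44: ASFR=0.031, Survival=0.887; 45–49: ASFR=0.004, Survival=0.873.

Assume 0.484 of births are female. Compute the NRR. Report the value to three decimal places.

Proportion female at birth = 0.484.
Weighting each age-specific rate by interval width and survival:
  15–19: 5 × 0.104 × 0.941 = 0.48932
  20–24: 5 × 0.203 × 0.934 = 0.94801
  25–29: 5 × 0.257 × 0.914 = 1.17449
  30–34: 5 × 0.215 × 0.906 = 0.97395
  35–39: 5 × 0.098 × 0.893 = 0.43757
  40–44: 5 × 0.031 × 0.887 = 0.13749
  45–49: 5 × 0.004 × 0.873 = 0.01746
Sum = 4.17829
NRR = 0.484 × 4.17829 = 2.02229
With NRR above 1 the population is above replacement fertility.

2.022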